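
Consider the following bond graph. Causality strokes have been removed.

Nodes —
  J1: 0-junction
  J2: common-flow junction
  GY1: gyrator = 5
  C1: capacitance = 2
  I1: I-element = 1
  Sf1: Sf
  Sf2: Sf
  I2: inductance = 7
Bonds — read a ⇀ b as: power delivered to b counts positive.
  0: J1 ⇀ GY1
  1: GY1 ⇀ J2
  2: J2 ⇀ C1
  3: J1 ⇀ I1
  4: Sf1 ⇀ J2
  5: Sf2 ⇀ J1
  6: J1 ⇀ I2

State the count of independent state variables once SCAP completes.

bond 4 |Sf1  (Sf1 (Sf) sets flow on bond)
bond 5 |Sf2  (source Sf2 imposes f)
bond 1 |J2  (1-jn J2 has f-setter on 4)
bond 2 |J2  (common-f at J2 fixed by 4)
bond 0 |J1  (through GY1, causality inverts; strokes same side of GY1)
bond 3 |I1  (J1: bond 0 brought effort, rest push out)
bond 6 |I2  (J1 effort already set via bond 0)

3  (C1, I1, I2 all integral)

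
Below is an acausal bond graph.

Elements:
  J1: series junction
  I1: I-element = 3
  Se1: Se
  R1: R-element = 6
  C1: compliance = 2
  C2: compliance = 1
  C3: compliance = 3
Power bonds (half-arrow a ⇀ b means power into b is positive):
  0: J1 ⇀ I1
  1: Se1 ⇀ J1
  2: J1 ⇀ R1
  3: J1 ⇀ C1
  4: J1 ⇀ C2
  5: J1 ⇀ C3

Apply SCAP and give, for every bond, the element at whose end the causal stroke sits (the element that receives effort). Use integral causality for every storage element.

bond 1 |J1  (Se1 fixes effort; stroke away)
bond 0 |I1  (I1 outputs flow p/I1)
bond 2 |J1  (common-f at J1 fixed by 0)
bond 3 |J1  (J1 flow already set via bond 0)
bond 4 |J1  (J1: bond 0 brought flow, rest push out)
bond 5 |J1  (J1: bond 0 brought flow, rest push out)

β0 stroke at I1
β1 stroke at J1
β2 stroke at J1
β3 stroke at J1
β4 stroke at J1
β5 stroke at J1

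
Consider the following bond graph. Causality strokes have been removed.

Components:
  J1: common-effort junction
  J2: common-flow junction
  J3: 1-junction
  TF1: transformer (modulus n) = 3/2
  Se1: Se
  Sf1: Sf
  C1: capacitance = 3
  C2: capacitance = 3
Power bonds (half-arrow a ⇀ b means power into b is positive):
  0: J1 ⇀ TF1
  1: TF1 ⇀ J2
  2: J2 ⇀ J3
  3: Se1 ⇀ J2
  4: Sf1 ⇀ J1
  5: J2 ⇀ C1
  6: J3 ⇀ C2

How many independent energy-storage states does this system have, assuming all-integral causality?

b3 stroke at J2  (source Se1 imposes e)
b4 stroke at Sf1  (Sf1: flow source, stroke at near end)
b0 stroke at J1  (J1 needs exactly one e-in)
b1 stroke at TF1  (TF1: transformer flips bond 0)
b2 stroke at J2  (J2 flow already set via bond 1)
b5 stroke at J2  (J2: bond 1 brought flow, rest push out)
b6 stroke at J3  (J3 flow already set via bond 2)

2  (C1, C2 all integral)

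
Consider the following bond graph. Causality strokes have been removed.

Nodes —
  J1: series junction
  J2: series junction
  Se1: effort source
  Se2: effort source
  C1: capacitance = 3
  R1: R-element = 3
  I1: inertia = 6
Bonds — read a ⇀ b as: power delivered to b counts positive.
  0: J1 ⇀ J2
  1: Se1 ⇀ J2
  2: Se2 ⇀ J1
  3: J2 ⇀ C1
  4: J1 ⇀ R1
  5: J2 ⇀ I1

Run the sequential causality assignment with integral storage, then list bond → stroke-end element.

b0 stroke at J2
b1 stroke at J2
b2 stroke at J1
b3 stroke at J2
b4 stroke at J1
b5 stroke at I1

β1 stroke→J2  (Se1 (Se) sets effort on bond)
β2 stroke→J1  (Se2 fixes effort; stroke away)
β3 stroke→J2  (C1 outputs effort q/C1)
β5 stroke→I1  (I1 outputs flow p/I1)
β0 stroke→J2  (J2 flow already set via bond 5)
β4 stroke→J1  (J1: bond 0 brought flow, rest push out)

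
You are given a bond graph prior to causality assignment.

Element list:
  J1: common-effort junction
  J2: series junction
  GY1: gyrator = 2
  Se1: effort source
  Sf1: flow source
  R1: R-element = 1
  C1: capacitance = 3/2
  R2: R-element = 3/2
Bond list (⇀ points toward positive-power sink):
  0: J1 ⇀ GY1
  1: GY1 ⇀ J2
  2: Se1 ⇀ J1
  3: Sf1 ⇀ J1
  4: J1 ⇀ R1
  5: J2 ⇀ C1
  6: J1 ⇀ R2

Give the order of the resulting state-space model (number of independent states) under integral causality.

1  (C1 all integral)

β2 |J1  (Se1: effort source, stroke at far end)
β3 |Sf1  (source Sf1 imposes f)
β0 |GY1  (0-jn J1 has e-setter on 2)
β4 |R1  (common-e at J1 fixed by 2)
β6 |R2  (0-jn J1 has e-setter on 2)
β1 |GY1  (GY GY1: same side as bond 0)
β5 |J2  (common-f at J2 fixed by 1)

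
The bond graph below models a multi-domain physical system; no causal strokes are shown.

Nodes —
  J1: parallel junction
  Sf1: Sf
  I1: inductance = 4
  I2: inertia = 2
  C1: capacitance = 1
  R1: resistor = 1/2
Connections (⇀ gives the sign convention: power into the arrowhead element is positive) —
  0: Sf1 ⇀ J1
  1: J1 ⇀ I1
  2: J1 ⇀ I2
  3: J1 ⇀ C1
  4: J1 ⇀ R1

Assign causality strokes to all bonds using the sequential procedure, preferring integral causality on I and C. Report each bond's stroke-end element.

bond 0 stroke→Sf1  (Sf1 fixes flow; stroke at Sf1)
bond 1 stroke→I1  (I1 outputs flow p/I1)
bond 2 stroke→I2  (I2 outputs flow p/I2)
bond 3 stroke→J1  (prefer integral on C1)
bond 4 stroke→R1  (J1: bond 3 brought effort, rest push out)

bond 0 |Sf1
bond 1 |I1
bond 2 |I2
bond 3 |J1
bond 4 |R1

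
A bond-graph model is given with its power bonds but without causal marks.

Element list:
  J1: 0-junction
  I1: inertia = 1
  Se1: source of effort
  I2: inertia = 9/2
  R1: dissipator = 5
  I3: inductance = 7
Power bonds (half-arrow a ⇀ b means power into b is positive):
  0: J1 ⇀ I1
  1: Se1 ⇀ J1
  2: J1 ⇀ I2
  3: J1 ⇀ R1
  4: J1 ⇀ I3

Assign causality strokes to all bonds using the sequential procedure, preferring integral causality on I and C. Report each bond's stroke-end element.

b0 |I1
b1 |J1
b2 |I2
b3 |R1
b4 |I3

bond 1 stroke→J1  (Se1 (Se) sets effort on bond)
bond 0 stroke→I1  (common-e at J1 fixed by 1)
bond 2 stroke→I2  (0-jn J1 has e-setter on 1)
bond 3 stroke→R1  (J1: bond 1 brought effort, rest push out)
bond 4 stroke→I3  (J1 effort already set via bond 1)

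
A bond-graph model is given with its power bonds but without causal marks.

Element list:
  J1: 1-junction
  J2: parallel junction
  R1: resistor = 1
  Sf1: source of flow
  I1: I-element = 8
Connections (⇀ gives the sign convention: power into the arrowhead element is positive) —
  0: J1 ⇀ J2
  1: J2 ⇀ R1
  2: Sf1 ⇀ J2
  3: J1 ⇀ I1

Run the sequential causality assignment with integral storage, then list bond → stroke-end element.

#0 stroke at J1
#1 stroke at J2
#2 stroke at Sf1
#3 stroke at I1

#2 stroke at Sf1  (Sf1 fixes flow; stroke at Sf1)
#3 stroke at I1  (I1: I, integral causality)
#0 stroke at J1  (J1 flow already set via bond 3)
#1 stroke at J2  (J2: last free bond brings effort in)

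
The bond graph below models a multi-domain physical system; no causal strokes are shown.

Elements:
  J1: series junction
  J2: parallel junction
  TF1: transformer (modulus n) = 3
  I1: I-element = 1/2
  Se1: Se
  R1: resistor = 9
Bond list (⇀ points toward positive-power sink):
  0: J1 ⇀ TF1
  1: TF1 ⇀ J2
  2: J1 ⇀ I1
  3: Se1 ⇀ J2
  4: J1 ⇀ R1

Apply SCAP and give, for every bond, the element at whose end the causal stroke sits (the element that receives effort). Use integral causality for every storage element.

β3 |J2  (Se1 (Se) sets effort on bond)
β1 |TF1  (common-e at J2 fixed by 3)
β0 |J1  (TF1: transformer flips bond 1)
β2 |I1  (prefer integral on I1)
β4 |J1  (J1 flow already set via bond 2)

b0 →J1
b1 →TF1
b2 →I1
b3 →J2
b4 →J1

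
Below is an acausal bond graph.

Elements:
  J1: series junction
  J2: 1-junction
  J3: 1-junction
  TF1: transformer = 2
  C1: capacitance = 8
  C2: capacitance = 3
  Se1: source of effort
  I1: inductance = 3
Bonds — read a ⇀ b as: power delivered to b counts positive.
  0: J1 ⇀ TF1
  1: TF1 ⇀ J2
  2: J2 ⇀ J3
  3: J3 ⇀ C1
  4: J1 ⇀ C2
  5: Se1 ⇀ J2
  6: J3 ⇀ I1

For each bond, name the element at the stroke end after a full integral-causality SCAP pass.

b5 →J2  (source Se1 imposes e)
b3 →J3  (C1 outputs effort q/C1)
b4 →J1  (C2: C, integral causality)
b0 →TF1  (only one flow-in slot at J1)
b1 →J2  (through TF1, causality passes straight; one stroke at TF1)
b2 →J3  (only one flow-in slot at J2)
b6 →I1  (only one flow-in slot at J3)

b0 |TF1
b1 |J2
b2 |J3
b3 |J3
b4 |J1
b5 |J2
b6 |I1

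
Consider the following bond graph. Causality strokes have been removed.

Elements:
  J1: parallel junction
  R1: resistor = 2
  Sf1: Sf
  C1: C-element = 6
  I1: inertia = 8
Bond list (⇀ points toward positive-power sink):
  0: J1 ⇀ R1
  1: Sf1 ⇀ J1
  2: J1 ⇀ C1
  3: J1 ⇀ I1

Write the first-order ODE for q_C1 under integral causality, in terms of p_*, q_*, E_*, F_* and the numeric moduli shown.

#1 |Sf1  (source Sf1 imposes f)
#2 |J1  (C1 integral (e out))
#0 |R1  (0-jn J1 has e-setter on 2)
#3 |I1  (0-jn J1 has e-setter on 2)

dq_C1/dt = F_Sf1 - p_I1/8 - q_C1/12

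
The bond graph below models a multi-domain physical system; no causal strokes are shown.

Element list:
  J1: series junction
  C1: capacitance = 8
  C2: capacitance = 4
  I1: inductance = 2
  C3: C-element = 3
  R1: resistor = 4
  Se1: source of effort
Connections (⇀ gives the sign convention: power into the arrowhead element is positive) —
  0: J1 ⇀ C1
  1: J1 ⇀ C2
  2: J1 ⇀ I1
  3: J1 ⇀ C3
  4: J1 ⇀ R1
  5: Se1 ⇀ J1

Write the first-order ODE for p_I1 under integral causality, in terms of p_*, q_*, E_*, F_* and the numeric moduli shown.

#5 stroke at J1  (source Se1 imposes e)
#0 stroke at J1  (prefer integral on C1)
#1 stroke at J1  (prefer integral on C2)
#2 stroke at I1  (I1 integral (f out))
#3 stroke at J1  (1-jn J1 has f-setter on 2)
#4 stroke at J1  (J1 flow already set via bond 2)

dp_I1/dt = E_Se1 - 2*p_I1 - q_C1/8 - q_C2/4 - q_C3/3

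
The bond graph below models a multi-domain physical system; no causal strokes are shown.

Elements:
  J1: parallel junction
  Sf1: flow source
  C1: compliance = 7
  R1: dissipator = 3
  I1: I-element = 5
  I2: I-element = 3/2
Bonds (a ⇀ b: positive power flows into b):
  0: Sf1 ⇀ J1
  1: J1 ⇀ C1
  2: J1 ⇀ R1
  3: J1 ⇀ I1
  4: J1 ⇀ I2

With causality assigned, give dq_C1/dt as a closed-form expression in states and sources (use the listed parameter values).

dq_C1/dt = F_Sf1 - p_I1/5 - 2*p_I2/3 - q_C1/21

b0 →Sf1  (Sf1: flow source, stroke at near end)
b1 →J1  (C1: C, integral causality)
b2 →R1  (J1 effort already set via bond 1)
b3 →I1  (common-e at J1 fixed by 1)
b4 →I2  (J1: bond 1 brought effort, rest push out)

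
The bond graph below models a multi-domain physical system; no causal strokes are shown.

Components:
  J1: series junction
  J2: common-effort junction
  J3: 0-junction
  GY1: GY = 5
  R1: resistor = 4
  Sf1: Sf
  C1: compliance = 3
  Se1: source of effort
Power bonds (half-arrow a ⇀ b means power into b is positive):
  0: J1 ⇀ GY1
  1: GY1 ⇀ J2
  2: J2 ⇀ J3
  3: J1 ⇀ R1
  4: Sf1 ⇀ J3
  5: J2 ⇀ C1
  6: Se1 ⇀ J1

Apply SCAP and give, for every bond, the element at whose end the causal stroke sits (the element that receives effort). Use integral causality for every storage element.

β4 →Sf1  (Sf1: flow source, stroke at near end)
β6 →J1  (Se1 (Se) sets effort on bond)
β2 →J3  (J3 needs exactly one e-in)
β5 →J2  (C1: C, integral causality)
β1 →GY1  (0-jn J2 has e-setter on 5)
β0 →GY1  (GY1 both-in/both-out from 1)
β3 →J1  (J1: bond 0 brought flow, rest push out)

#0 |GY1
#1 |GY1
#2 |J3
#3 |J1
#4 |Sf1
#5 |J2
#6 |J1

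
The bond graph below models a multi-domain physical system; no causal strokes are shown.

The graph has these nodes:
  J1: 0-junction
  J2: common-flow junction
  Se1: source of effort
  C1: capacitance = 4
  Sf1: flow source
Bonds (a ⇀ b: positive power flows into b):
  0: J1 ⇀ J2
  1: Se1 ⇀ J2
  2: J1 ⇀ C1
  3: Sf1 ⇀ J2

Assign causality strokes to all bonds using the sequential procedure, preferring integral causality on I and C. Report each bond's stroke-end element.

#1 →J2  (Se1: effort source, stroke at far end)
#3 →Sf1  (Sf1 (Sf) sets flow on bond)
#0 →J2  (J2 flow already set via bond 3)
#2 →J1  (J1 needs exactly one e-in)

#0 stroke at J2
#1 stroke at J2
#2 stroke at J1
#3 stroke at Sf1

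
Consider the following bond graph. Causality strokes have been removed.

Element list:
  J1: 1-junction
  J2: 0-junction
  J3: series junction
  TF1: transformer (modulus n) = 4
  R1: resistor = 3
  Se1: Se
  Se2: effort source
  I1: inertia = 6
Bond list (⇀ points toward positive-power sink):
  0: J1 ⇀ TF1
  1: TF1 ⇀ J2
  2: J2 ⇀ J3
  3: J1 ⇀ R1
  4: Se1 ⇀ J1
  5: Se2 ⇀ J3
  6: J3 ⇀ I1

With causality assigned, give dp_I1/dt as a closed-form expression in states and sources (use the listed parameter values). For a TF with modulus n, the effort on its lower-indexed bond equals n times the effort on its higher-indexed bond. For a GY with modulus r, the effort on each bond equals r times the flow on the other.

β4 →J1  (Se1: effort source, stroke at far end)
β5 →J3  (Se2 (Se) sets effort on bond)
β6 →I1  (prefer integral on I1)
β2 →J3  (common-f at J3 fixed by 6)
β1 →J2  (J2: last free bond brings effort in)
β0 →TF1  (TF TF1: opposite of bond 1)
β3 →J1  (J1: bond 0 brought flow, rest push out)

dp_I1/dt = E_Se1/4 + E_Se2 - p_I1/32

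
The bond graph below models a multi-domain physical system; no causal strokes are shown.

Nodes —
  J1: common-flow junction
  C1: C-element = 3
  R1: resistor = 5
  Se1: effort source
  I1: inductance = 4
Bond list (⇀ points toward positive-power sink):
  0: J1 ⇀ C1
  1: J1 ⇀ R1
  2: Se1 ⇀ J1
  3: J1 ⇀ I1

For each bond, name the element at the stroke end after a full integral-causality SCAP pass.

#0 →J1
#1 →J1
#2 →J1
#3 →I1

b2 stroke at J1  (Se1 (Se) sets effort on bond)
b0 stroke at J1  (prefer integral on C1)
b3 stroke at I1  (prefer integral on I1)
b1 stroke at J1  (1-jn J1 has f-setter on 3)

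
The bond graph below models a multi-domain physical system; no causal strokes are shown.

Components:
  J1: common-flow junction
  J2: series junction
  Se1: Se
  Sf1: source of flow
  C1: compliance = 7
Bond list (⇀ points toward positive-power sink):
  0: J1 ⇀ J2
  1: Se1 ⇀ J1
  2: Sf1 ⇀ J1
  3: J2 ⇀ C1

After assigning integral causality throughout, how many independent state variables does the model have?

β1 |J1  (Se1: effort source, stroke at far end)
β2 |Sf1  (source Sf1 imposes f)
β0 |J1  (1-jn J1 has f-setter on 2)
β3 |J2  (common-f at J2 fixed by 0)

1  (C1 all integral)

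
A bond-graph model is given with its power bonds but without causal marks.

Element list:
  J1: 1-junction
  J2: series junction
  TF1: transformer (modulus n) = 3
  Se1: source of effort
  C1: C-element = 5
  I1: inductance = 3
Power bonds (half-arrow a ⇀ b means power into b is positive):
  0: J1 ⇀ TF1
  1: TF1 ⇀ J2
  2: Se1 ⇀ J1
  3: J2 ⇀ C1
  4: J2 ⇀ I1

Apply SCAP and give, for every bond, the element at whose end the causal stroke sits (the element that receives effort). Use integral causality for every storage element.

bond 2 stroke at J1  (Se1 fixes effort; stroke away)
bond 0 stroke at TF1  (only one flow-in slot at J1)
bond 1 stroke at J2  (TF TF1: opposite of bond 0)
bond 3 stroke at J2  (prefer integral on C1)
bond 4 stroke at I1  (J2: last free bond brings flow in)

bond 0 stroke→TF1
bond 1 stroke→J2
bond 2 stroke→J1
bond 3 stroke→J2
bond 4 stroke→I1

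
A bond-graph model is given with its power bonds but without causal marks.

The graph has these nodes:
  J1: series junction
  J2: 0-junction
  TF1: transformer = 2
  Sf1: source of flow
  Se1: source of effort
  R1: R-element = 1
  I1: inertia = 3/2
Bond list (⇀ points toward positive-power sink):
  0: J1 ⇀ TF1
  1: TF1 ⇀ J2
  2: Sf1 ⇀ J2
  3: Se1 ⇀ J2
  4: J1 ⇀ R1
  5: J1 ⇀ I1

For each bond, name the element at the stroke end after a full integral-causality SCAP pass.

bond 2 stroke at Sf1  (source Sf1 imposes f)
bond 3 stroke at J2  (Se1 (Se) sets effort on bond)
bond 1 stroke at TF1  (J2 effort already set via bond 3)
bond 0 stroke at J1  (TF1: transformer flips bond 1)
bond 5 stroke at I1  (I1: I, integral causality)
bond 4 stroke at J1  (common-f at J1 fixed by 5)

b0 |J1
b1 |TF1
b2 |Sf1
b3 |J2
b4 |J1
b5 |I1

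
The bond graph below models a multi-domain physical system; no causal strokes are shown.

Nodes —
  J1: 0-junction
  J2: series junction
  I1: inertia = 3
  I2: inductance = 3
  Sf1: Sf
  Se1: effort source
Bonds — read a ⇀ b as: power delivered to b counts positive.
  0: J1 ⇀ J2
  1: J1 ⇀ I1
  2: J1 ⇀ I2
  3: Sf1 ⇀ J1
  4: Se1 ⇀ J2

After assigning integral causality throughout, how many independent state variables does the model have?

2  (I1, I2 all integral)

bond 3 |Sf1  (Sf1 fixes flow; stroke at Sf1)
bond 4 |J2  (Se1 (Se) sets effort on bond)
bond 0 |J1  (closing 1-jn rule on J2)
bond 1 |I1  (J1 effort already set via bond 0)
bond 2 |I2  (common-e at J1 fixed by 0)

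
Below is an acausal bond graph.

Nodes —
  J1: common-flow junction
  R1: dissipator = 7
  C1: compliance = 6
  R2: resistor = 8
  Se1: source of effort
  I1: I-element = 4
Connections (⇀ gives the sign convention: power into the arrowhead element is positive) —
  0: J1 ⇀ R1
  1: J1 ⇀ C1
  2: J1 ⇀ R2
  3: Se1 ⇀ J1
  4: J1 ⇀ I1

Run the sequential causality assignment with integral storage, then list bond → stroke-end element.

#0 |J1
#1 |J1
#2 |J1
#3 |J1
#4 |I1

#3 stroke→J1  (Se1 fixes effort; stroke away)
#1 stroke→J1  (C1: C, integral causality)
#4 stroke→I1  (I1 outputs flow p/I1)
#0 stroke→J1  (common-f at J1 fixed by 4)
#2 stroke→J1  (1-jn J1 has f-setter on 4)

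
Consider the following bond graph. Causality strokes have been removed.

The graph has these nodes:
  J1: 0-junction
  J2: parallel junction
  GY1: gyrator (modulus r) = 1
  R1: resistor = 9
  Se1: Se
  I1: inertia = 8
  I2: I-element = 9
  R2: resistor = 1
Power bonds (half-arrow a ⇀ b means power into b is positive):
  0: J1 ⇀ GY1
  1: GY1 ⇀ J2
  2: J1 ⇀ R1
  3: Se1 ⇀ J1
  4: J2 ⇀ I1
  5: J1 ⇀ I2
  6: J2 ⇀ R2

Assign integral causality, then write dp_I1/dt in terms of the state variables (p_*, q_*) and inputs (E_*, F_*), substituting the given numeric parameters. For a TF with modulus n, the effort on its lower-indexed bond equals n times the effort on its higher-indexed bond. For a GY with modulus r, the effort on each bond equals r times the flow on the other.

#3 →J1  (source Se1 imposes e)
#0 →GY1  (0-jn J1 has e-setter on 3)
#2 →R1  (0-jn J1 has e-setter on 3)
#5 →I2  (J1: bond 3 brought effort, rest push out)
#1 →GY1  (GY GY1: same side as bond 0)
#4 →I1  (I1 outputs flow p/I1)
#6 →J2  (only one effort-in slot at J2)

dp_I1/dt = E_Se1 - p_I1/8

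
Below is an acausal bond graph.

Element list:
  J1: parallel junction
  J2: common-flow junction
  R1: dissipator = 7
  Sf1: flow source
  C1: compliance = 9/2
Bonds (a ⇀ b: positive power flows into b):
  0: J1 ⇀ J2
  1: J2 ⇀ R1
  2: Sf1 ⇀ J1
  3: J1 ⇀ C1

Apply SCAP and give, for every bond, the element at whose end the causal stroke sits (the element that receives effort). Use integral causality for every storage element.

b0 →J2
b1 →R1
b2 →Sf1
b3 →J1

b2 →Sf1  (Sf1 (Sf) sets flow on bond)
b3 →J1  (prefer integral on C1)
b0 →J2  (0-jn J1 has e-setter on 3)
b1 →R1  (J2: last free bond brings flow in)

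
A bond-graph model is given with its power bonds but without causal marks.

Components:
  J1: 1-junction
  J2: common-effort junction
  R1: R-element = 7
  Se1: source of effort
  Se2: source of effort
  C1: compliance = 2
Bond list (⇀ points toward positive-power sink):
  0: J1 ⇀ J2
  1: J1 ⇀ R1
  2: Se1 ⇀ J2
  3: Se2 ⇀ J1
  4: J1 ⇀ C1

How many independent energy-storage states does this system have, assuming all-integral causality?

b2 →J2  (Se1 (Se) sets effort on bond)
b3 →J1  (Se2 fixes effort; stroke away)
b0 →J1  (0-jn J2 has e-setter on 2)
b4 →J1  (C1: C, integral causality)
b1 →R1  (J1: last free bond brings flow in)

1  (C1 all integral)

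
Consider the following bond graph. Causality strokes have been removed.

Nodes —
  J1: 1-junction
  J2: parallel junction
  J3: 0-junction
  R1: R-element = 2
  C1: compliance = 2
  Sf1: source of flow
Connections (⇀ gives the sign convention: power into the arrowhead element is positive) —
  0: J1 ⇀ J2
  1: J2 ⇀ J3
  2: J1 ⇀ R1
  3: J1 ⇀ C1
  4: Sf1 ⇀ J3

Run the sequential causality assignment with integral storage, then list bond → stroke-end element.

b0 |J2
b1 |J3
b2 |J1
b3 |J1
b4 |Sf1

β4 stroke→Sf1  (Sf1 fixes flow; stroke at Sf1)
β1 stroke→J3  (J3: last free bond brings effort in)
β0 stroke→J2  (closing 0-jn rule on J2)
β2 stroke→J1  (J1: bond 0 brought flow, rest push out)
β3 stroke→J1  (common-f at J1 fixed by 0)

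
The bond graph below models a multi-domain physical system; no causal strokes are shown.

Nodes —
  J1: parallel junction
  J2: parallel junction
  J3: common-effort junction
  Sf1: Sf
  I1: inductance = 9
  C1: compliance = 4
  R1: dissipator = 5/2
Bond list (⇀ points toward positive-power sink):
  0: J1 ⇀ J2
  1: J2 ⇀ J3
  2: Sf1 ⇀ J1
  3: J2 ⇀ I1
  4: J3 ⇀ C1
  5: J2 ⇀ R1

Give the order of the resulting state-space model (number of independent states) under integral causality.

2  (C1, I1 all integral)

b2 stroke→Sf1  (Sf1: flow source, stroke at near end)
b0 stroke→J1  (only one effort-in slot at J1)
b3 stroke→I1  (I1 integral (f out))
b4 stroke→J3  (prefer integral on C1)
b1 stroke→J2  (0-jn J3 has e-setter on 4)
b5 stroke→R1  (J2: bond 1 brought effort, rest push out)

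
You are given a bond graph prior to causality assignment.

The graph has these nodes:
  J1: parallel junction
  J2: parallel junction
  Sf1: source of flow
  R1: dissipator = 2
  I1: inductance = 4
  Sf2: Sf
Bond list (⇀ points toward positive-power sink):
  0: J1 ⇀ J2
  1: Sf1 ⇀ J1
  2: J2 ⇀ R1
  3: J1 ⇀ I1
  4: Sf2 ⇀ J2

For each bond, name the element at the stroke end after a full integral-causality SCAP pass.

b0 →J1
b1 →Sf1
b2 →J2
b3 →I1
b4 →Sf2

bond 1 →Sf1  (Sf1 (Sf) sets flow on bond)
bond 4 →Sf2  (Sf2 (Sf) sets flow on bond)
bond 3 →I1  (I1 integral (f out))
bond 0 →J1  (J1: last free bond brings effort in)
bond 2 →J2  (closing 0-jn rule on J2)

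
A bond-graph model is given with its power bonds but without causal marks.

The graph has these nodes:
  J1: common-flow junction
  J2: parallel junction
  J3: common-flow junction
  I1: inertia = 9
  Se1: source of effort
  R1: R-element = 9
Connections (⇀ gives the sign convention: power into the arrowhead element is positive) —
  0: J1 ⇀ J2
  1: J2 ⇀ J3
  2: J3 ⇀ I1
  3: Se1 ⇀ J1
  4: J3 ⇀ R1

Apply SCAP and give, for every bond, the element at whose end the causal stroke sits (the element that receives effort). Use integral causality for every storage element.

#0 stroke→J2
#1 stroke→J3
#2 stroke→I1
#3 stroke→J1
#4 stroke→J3

#3 stroke→J1  (Se1 (Se) sets effort on bond)
#0 stroke→J2  (J1: last free bond brings flow in)
#1 stroke→J3  (J2: bond 0 brought effort, rest push out)
#2 stroke→I1  (I1: I, integral causality)
#4 stroke→J3  (J3: bond 2 brought flow, rest push out)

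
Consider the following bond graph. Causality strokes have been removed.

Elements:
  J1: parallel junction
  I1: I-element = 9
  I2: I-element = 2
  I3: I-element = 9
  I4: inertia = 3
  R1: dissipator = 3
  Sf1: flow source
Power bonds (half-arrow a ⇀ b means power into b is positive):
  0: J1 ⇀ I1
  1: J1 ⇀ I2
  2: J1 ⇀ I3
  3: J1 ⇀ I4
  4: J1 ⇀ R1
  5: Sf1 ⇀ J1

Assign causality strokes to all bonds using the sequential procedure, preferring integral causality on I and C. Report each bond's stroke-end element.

b0 stroke→I1
b1 stroke→I2
b2 stroke→I3
b3 stroke→I4
b4 stroke→J1
b5 stroke→Sf1

β5 stroke at Sf1  (Sf1: flow source, stroke at near end)
β0 stroke at I1  (I1 integral (f out))
β1 stroke at I2  (I2 outputs flow p/I2)
β2 stroke at I3  (I3 integral (f out))
β3 stroke at I4  (prefer integral on I4)
β4 stroke at J1  (closing 0-jn rule on J1)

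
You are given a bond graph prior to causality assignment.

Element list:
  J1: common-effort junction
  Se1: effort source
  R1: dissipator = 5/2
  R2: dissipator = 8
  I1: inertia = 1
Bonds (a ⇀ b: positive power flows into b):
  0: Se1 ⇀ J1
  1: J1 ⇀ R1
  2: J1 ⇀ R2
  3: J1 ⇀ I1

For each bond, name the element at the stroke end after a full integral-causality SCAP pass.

bond 0 stroke at J1  (Se1: effort source, stroke at far end)
bond 1 stroke at R1  (0-jn J1 has e-setter on 0)
bond 2 stroke at R2  (common-e at J1 fixed by 0)
bond 3 stroke at I1  (J1: bond 0 brought effort, rest push out)

#0 stroke at J1
#1 stroke at R1
#2 stroke at R2
#3 stroke at I1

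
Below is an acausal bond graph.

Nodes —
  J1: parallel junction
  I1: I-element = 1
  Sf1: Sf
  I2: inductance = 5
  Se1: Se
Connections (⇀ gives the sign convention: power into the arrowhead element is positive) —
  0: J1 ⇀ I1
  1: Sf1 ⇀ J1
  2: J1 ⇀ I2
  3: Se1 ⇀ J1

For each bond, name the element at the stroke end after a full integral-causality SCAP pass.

β1 →Sf1  (Sf1 (Sf) sets flow on bond)
β3 →J1  (Se1 fixes effort; stroke away)
β0 →I1  (J1 effort already set via bond 3)
β2 →I2  (0-jn J1 has e-setter on 3)

#0 stroke→I1
#1 stroke→Sf1
#2 stroke→I2
#3 stroke→J1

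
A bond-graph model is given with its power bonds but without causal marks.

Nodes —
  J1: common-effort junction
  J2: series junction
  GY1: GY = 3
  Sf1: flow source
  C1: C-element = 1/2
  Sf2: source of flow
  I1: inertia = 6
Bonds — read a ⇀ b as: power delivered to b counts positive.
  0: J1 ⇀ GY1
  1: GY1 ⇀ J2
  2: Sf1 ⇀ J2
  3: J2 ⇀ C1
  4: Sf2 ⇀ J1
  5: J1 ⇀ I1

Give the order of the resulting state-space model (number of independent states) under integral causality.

2  (C1, I1 all integral)

bond 2 stroke at Sf1  (Sf1 fixes flow; stroke at Sf1)
bond 4 stroke at Sf2  (Sf2: flow source, stroke at near end)
bond 1 stroke at J2  (common-f at J2 fixed by 2)
bond 3 stroke at J2  (1-jn J2 has f-setter on 2)
bond 0 stroke at J1  (GY GY1: same side as bond 1)
bond 5 stroke at I1  (J1 effort already set via bond 0)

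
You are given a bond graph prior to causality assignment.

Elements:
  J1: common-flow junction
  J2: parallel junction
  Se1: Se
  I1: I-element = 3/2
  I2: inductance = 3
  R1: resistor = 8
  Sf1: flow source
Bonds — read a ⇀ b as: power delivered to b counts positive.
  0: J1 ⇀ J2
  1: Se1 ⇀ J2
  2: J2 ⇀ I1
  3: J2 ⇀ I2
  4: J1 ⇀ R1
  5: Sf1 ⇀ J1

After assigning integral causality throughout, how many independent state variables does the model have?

2  (I1, I2 all integral)

b1 |J2  (source Se1 imposes e)
b5 |Sf1  (source Sf1 imposes f)
b0 |J1  (J1 flow already set via bond 5)
b4 |J1  (common-f at J1 fixed by 5)
b2 |I1  (0-jn J2 has e-setter on 1)
b3 |I2  (common-e at J2 fixed by 1)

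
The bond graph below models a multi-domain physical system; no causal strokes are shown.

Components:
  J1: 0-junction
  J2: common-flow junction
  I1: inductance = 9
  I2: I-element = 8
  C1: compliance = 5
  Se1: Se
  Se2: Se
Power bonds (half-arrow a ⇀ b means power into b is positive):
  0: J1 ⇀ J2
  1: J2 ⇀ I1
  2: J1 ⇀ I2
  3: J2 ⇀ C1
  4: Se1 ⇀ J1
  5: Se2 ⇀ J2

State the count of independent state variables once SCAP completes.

3  (C1, I1, I2 all integral)

#4 →J1  (Se1 (Se) sets effort on bond)
#5 →J2  (Se2 fixes effort; stroke away)
#0 →J2  (0-jn J1 has e-setter on 4)
#2 →I2  (J1 effort already set via bond 4)
#1 →I1  (I1: I, integral causality)
#3 →J2  (J2 flow already set via bond 1)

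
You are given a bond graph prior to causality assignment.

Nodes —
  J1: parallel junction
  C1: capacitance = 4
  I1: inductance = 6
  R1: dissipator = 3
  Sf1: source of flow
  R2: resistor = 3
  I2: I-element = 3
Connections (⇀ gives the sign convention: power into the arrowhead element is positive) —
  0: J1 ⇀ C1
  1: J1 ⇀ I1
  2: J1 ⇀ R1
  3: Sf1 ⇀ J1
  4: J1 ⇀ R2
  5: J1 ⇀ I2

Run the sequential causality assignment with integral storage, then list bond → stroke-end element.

β3 →Sf1  (Sf1 (Sf) sets flow on bond)
β0 →J1  (prefer integral on C1)
β1 →I1  (0-jn J1 has e-setter on 0)
β2 →R1  (common-e at J1 fixed by 0)
β4 →R2  (J1 effort already set via bond 0)
β5 →I2  (0-jn J1 has e-setter on 0)

b0 →J1
b1 →I1
b2 →R1
b3 →Sf1
b4 →R2
b5 →I2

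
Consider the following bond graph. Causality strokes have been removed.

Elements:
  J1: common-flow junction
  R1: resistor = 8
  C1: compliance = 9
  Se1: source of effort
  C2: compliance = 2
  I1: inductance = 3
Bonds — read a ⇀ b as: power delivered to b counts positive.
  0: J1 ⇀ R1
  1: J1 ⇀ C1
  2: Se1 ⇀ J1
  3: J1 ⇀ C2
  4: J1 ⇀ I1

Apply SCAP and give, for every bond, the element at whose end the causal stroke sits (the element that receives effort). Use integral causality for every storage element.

β0 stroke at J1
β1 stroke at J1
β2 stroke at J1
β3 stroke at J1
β4 stroke at I1

bond 2 →J1  (Se1 (Se) sets effort on bond)
bond 1 →J1  (C1: C, integral causality)
bond 3 →J1  (C2 outputs effort q/C2)
bond 4 →I1  (I1 outputs flow p/I1)
bond 0 →J1  (common-f at J1 fixed by 4)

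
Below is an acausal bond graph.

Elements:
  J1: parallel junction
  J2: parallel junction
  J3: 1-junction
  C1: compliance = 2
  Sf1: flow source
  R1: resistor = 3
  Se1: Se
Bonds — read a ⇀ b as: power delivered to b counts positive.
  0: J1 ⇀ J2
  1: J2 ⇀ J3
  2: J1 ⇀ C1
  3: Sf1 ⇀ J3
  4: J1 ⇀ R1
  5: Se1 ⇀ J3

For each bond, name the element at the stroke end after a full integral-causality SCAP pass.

bond 3 stroke→Sf1  (Sf1: flow source, stroke at near end)
bond 5 stroke→J3  (Se1 (Se) sets effort on bond)
bond 1 stroke→J3  (common-f at J3 fixed by 3)
bond 0 stroke→J2  (J2 needs exactly one e-in)
bond 2 stroke→J1  (C1 outputs effort q/C1)
bond 4 stroke→R1  (J1 effort already set via bond 2)

β0 |J2
β1 |J3
β2 |J1
β3 |Sf1
β4 |R1
β5 |J3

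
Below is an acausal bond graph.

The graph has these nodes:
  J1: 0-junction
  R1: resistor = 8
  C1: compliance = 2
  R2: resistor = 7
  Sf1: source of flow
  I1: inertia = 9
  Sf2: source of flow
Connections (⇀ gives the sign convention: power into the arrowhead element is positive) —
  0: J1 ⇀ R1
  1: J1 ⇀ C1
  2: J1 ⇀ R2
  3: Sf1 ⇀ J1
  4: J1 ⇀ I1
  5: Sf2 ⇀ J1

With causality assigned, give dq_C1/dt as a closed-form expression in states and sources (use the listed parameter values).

dq_C1/dt = F_Sf1 + F_Sf2 - p_I1/9 - 15*q_C1/112

bond 3 stroke at Sf1  (source Sf1 imposes f)
bond 5 stroke at Sf2  (Sf2 fixes flow; stroke at Sf2)
bond 1 stroke at J1  (C1 integral (e out))
bond 0 stroke at R1  (common-e at J1 fixed by 1)
bond 2 stroke at R2  (J1: bond 1 brought effort, rest push out)
bond 4 stroke at I1  (J1 effort already set via bond 1)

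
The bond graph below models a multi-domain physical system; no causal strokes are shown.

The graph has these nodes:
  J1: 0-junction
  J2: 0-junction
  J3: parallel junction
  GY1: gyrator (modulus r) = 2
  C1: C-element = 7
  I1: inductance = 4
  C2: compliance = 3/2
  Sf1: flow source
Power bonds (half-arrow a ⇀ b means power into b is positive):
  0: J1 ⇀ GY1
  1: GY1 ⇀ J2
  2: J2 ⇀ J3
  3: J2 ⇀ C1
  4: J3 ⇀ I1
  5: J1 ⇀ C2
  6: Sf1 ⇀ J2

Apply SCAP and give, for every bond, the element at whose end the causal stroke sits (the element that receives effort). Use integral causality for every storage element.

b0 |GY1
b1 |GY1
b2 |J3
b3 |J2
b4 |I1
b5 |J1
b6 |Sf1

bond 6 stroke at Sf1  (Sf1 (Sf) sets flow on bond)
bond 3 stroke at J2  (C1 integral (e out))
bond 1 stroke at GY1  (J2: bond 3 brought effort, rest push out)
bond 2 stroke at J3  (common-e at J2 fixed by 3)
bond 4 stroke at I1  (J3: bond 2 brought effort, rest push out)
bond 0 stroke at GY1  (GY GY1: same side as bond 1)
bond 5 stroke at J1  (only one effort-in slot at J1)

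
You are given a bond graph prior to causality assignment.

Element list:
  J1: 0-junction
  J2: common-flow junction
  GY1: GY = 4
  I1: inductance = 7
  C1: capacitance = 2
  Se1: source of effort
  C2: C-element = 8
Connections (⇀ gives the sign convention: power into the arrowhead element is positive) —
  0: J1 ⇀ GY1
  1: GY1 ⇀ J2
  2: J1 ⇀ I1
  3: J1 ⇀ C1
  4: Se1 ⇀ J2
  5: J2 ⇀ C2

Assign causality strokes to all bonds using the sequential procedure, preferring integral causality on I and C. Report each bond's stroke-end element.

b4 |J2  (Se1 fixes effort; stroke away)
b2 |I1  (I1: I, integral causality)
b3 |J1  (C1: C, integral causality)
b0 |GY1  (0-jn J1 has e-setter on 3)
b1 |GY1  (GY1 both-in/both-out from 0)
b5 |J2  (1-jn J2 has f-setter on 1)

b0 →GY1
b1 →GY1
b2 →I1
b3 →J1
b4 →J2
b5 →J2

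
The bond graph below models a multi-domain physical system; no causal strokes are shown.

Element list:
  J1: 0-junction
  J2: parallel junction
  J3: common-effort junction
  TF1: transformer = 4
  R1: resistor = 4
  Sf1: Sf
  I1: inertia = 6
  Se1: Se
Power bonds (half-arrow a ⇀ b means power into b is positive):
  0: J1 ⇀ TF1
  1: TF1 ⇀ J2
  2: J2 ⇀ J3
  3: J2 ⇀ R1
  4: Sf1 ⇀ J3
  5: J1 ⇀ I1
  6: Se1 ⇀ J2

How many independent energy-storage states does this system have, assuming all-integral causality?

1  (I1 all integral)

β4 stroke→Sf1  (Sf1 fixes flow; stroke at Sf1)
β6 stroke→J2  (source Se1 imposes e)
β1 stroke→TF1  (J2 effort already set via bond 6)
β2 stroke→J3  (J2: bond 6 brought effort, rest push out)
β3 stroke→R1  (common-e at J2 fixed by 6)
β0 stroke→J1  (TF TF1: opposite of bond 1)
β5 stroke→I1  (common-e at J1 fixed by 0)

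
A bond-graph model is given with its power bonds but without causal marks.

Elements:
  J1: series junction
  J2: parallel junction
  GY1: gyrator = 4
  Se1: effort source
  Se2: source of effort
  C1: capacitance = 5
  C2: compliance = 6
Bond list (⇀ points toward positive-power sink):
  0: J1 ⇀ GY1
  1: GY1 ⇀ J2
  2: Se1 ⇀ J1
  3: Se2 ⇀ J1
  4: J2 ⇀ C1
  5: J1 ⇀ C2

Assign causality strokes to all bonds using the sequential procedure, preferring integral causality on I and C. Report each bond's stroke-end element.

bond 0 stroke→GY1
bond 1 stroke→GY1
bond 2 stroke→J1
bond 3 stroke→J1
bond 4 stroke→J2
bond 5 stroke→J1

#2 stroke at J1  (Se1 (Se) sets effort on bond)
#3 stroke at J1  (source Se2 imposes e)
#4 stroke at J2  (C1 integral (e out))
#1 stroke at GY1  (J2: bond 4 brought effort, rest push out)
#0 stroke at GY1  (GY GY1: same side as bond 1)
#5 stroke at J1  (J1: bond 0 brought flow, rest push out)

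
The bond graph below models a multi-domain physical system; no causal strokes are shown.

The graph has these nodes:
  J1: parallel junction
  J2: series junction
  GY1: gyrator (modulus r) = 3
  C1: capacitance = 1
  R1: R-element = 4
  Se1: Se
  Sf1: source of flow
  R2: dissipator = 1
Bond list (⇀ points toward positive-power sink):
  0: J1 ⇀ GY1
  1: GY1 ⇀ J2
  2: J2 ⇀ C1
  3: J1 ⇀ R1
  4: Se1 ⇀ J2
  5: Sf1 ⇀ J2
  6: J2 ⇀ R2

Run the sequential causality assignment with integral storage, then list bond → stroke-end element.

b0 stroke at J1
b1 stroke at J2
b2 stroke at J2
b3 stroke at R1
b4 stroke at J2
b5 stroke at Sf1
b6 stroke at J2

#4 stroke→J2  (source Se1 imposes e)
#5 stroke→Sf1  (Sf1 (Sf) sets flow on bond)
#1 stroke→J2  (common-f at J2 fixed by 5)
#2 stroke→J2  (1-jn J2 has f-setter on 5)
#6 stroke→J2  (J2 flow already set via bond 5)
#0 stroke→J1  (through GY1, causality inverts; strokes same side of GY1)
#3 stroke→R1  (0-jn J1 has e-setter on 0)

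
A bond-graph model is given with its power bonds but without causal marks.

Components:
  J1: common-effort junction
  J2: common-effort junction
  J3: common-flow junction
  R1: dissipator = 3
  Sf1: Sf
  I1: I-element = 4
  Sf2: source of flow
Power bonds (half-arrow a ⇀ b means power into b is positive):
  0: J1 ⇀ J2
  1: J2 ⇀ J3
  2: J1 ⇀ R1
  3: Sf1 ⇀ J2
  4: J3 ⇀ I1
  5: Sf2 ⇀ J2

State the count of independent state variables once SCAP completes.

1  (I1 all integral)

bond 3 |Sf1  (Sf1 (Sf) sets flow on bond)
bond 5 |Sf2  (Sf2 (Sf) sets flow on bond)
bond 4 |I1  (I1 integral (f out))
bond 1 |J3  (J3: bond 4 brought flow, rest push out)
bond 0 |J2  (J2: last free bond brings effort in)
bond 2 |J1  (J1 needs exactly one e-in)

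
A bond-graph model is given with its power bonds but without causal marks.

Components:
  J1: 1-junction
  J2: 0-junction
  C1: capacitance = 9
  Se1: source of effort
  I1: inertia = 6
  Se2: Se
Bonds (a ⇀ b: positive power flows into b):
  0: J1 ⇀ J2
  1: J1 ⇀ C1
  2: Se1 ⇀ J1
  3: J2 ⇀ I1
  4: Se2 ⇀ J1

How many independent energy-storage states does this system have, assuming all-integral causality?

bond 2 |J1  (Se1: effort source, stroke at far end)
bond 4 |J1  (Se2: effort source, stroke at far end)
bond 1 |J1  (C1 integral (e out))
bond 0 |J2  (J1 needs exactly one f-in)
bond 3 |I1  (J2: bond 0 brought effort, rest push out)

2  (C1, I1 all integral)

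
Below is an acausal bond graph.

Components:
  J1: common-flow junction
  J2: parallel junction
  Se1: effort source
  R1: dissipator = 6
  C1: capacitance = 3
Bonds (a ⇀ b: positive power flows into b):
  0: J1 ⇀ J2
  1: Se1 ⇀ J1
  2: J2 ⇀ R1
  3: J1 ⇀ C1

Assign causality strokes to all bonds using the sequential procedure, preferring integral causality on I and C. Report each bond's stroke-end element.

#0 stroke→J2
#1 stroke→J1
#2 stroke→R1
#3 stroke→J1

β1 stroke at J1  (Se1: effort source, stroke at far end)
β3 stroke at J1  (C1: C, integral causality)
β0 stroke at J2  (closing 1-jn rule on J1)
β2 stroke at R1  (0-jn J2 has e-setter on 0)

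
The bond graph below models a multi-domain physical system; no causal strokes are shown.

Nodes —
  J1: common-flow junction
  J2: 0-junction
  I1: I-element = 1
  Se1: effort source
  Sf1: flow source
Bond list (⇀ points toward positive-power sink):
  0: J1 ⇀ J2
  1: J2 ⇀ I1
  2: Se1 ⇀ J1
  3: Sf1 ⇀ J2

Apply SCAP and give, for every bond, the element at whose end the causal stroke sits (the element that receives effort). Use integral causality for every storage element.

bond 0 stroke→J2
bond 1 stroke→I1
bond 2 stroke→J1
bond 3 stroke→Sf1

#2 →J1  (Se1 (Se) sets effort on bond)
#3 →Sf1  (source Sf1 imposes f)
#0 →J2  (only one flow-in slot at J1)
#1 →I1  (common-e at J2 fixed by 0)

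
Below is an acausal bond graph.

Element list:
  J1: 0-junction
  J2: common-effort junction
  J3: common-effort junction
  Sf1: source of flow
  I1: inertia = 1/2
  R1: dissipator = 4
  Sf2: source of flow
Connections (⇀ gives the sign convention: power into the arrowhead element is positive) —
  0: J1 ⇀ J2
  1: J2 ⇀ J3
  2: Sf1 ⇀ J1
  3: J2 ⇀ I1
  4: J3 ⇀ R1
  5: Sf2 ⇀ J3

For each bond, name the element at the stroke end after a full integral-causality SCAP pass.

bond 0 |J1
bond 1 |J2
bond 2 |Sf1
bond 3 |I1
bond 4 |J3
bond 5 |Sf2

β2 |Sf1  (Sf1 (Sf) sets flow on bond)
β5 |Sf2  (Sf2 (Sf) sets flow on bond)
β0 |J1  (closing 0-jn rule on J1)
β3 |I1  (prefer integral on I1)
β1 |J2  (J2: last free bond brings effort in)
β4 |J3  (J3: last free bond brings effort in)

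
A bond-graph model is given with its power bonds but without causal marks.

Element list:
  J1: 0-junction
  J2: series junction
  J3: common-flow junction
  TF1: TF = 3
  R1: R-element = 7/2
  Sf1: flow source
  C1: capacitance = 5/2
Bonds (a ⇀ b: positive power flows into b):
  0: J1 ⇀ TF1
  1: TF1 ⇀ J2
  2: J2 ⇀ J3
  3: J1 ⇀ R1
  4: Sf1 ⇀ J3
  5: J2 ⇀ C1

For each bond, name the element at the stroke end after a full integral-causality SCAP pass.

b0 |TF1
b1 |J2
b2 |J3
b3 |J1
b4 |Sf1
b5 |J2

b4 stroke→Sf1  (source Sf1 imposes f)
b2 stroke→J3  (1-jn J3 has f-setter on 4)
b1 stroke→J2  (J2: bond 2 brought flow, rest push out)
b5 stroke→J2  (1-jn J2 has f-setter on 2)
b0 stroke→TF1  (TF1 one-in-one-out from 1)
b3 stroke→J1  (J1: last free bond brings effort in)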